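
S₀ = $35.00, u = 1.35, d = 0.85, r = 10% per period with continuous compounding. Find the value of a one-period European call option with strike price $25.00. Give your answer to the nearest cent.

Risk-neutral probability p = (e^0.1 − 0.85)/(1.35 − 0.85) = 0.2552/0.5000 = 0.5103
Terminal stock prices: S_u = 47.25, S_d = 29.75
Terminal payoffs (S − K): max(22.25, 0) = 22.25, max(4.75, 0) = 4.75
Node 0 (S = 35): V_0 = e^(−0.1)·[0.5103·22.2500 + 0.4897·4.7500] = 12.3791

$12.38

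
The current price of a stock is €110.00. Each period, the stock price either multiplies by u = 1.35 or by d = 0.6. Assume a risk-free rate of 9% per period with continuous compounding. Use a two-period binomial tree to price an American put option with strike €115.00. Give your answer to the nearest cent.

Risk-neutral probability p = (e^0.09 − 0.6)/(1.35 − 0.6) = 0.4942/0.7500 = 0.6589
Terminal stock prices: S_uu = 200.5, S_ud = 89.1, S_dd = 39.6
Terminal payoffs (K − S): max(-85.48, 0) = 0, max(25.9, 0) = 25.9, max(75.4, 0) = 75.4
Node u (S = 148.5): continuation = e^(−0.09)·[0.6589·0.0000 + 0.3411·25.9000] = 8.0741; exercise value = 0.0000 ≤ continuation, so V_u = 8.0741
Node d (S = 66): continuation = e^(−0.09)·[0.6589·25.9000 + 0.3411·75.4000] = 39.1021; exercise value = 49.0000 > continuation, so V_d = 49.0000 (exercise)
Node 0 (S = 110): continuation = e^(−0.09)·[0.6589·8.0741 + 0.3411·49.0000] = 20.1375; exercise value = 5.0000 ≤ continuation, so V_0 = 20.1375

€20.14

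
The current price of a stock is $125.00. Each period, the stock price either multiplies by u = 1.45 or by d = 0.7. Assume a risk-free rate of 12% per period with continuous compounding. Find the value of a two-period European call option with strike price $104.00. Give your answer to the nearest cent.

$49.41

Risk-neutral probability p = (e^0.12 − 0.7)/(1.45 − 0.7) = 0.4275/0.7500 = 0.5700
Terminal stock prices: S_uu = 262.8, S_ud = 126.9, S_dd = 61.25
Terminal payoffs (S − K): max(158.8, 0) = 158.8, max(22.87, 0) = 22.87, max(-42.75, 0) = 0
Node u (S = 181.2): V_u = e^(−0.12)·[0.5700·158.8125 + 0.4300·22.8750] = 89.0103
Node d (S = 87.5): V_d = e^(−0.12)·[0.5700·22.8750 + 0.4300·0.0000] = 11.5642
Node 0 (S = 125): V_0 = e^(−0.12)·[0.5700·89.0103 + 0.4300·11.5642] = 49.4087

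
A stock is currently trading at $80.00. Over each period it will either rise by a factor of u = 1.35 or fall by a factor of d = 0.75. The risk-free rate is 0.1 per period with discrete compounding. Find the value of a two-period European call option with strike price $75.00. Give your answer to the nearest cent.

Risk-neutral probability p = (1 + 0.1 − 0.75)/(1.35 − 0.75) = 0.3500/0.6000 = 0.5833
Terminal stock prices: S_uu = 145.8, S_ud = 81, S_dd = 45
Terminal payoffs (S − K): max(70.8, 0) = 70.8, max(6, 0) = 6, max(-30, 0) = 0
Node u (S = 108): V_u = 1/1.1·[0.5833·70.8000 + 0.4167·6.0000] = 39.8182
Node d (S = 60): V_d = 1/1.1·[0.5833·6.0000 + 0.4167·0.0000] = 3.1818
Node 0 (S = 80): V_0 = 1/1.1·[0.5833·39.8182 + 0.4167·3.1818] = 22.3209

$22.32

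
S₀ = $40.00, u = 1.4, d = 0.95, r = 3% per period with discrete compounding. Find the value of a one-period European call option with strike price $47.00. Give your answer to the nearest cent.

$1.55

Risk-neutral probability p = (1 + 0.03 − 0.95)/(1.4 − 0.95) = 0.0800/0.4500 = 0.1778
Terminal stock prices: S_u = 56, S_d = 38
Terminal payoffs (S − K): max(9, 0) = 9, max(-9, 0) = 0
Node 0 (S = 40): V_0 = 1/1.03·[0.1778·9.0000 + 0.8222·0.0000] = 1.5534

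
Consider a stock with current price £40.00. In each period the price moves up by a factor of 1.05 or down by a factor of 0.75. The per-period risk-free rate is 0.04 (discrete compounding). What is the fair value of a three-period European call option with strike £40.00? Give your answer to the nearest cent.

£5.06

Risk-neutral probability p = (1 + 0.04 − 0.75)/(1.05 − 0.75) = 0.2900/0.3000 = 0.9667
Terminal stock prices: S_uuu = 46.31, S_uud = 33.08, S_udd = 23.62, S_ddd = 16.88
Terminal payoffs (S − K): max(6.305, 0) = 6.305, max(-6.925, 0) = 0, max(-16.38, 0) = 0, max(-23.12, 0) = 0
Node uu (S = 44.1): V_uu = 1/1.04·[0.9667·6.3050 + 0.0333·0.0000] = 5.8604
Node ud (S = 31.5): V_ud = 1/1.04·[0.9667·0.0000 + 0.0333·0.0000] = 0.0000
Node dd (S = 22.5): V_dd = 1/1.04·[0.9667·0.0000 + 0.0333·0.0000] = 0.0000
Node u (S = 42): V_u = 1/1.04·[0.9667·5.8604 + 0.0333·0.0000] = 5.4472
Node d (S = 30): V_d = 1/1.04·[0.9667·0.0000 + 0.0333·0.0000] = 0.0000
Node 0 (S = 40): V_0 = 1/1.04·[0.9667·5.4472 + 0.0333·0.0000] = 5.0631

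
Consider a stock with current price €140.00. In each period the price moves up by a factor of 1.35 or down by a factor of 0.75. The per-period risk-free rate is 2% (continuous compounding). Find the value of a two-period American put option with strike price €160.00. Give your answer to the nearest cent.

Risk-neutral probability p = (e^0.02 − 0.75)/(1.35 − 0.75) = 0.2702/0.6000 = 0.4503
Terminal stock prices: S_uu = 255.2, S_ud = 141.8, S_dd = 78.75
Terminal payoffs (K − S): max(-95.15, 0) = 0, max(18.25, 0) = 18.25, max(81.25, 0) = 81.25
Node u (S = 189): continuation = e^(−0.02)·[0.4503·0.0000 + 0.5497·18.2500] = 9.8327; exercise value = 0.0000 ≤ continuation, so V_u = 9.8327
Node d (S = 105): continuation = e^(−0.02)·[0.4503·18.2500 + 0.5497·81.2500] = 51.8318; exercise value = 55.0000 > continuation, so V_d = 55.0000 (exercise)
Node 0 (S = 140): continuation = e^(−0.02)·[0.4503·9.8327 + 0.5497·55.0000] = 33.9733; exercise value = 20.0000 ≤ continuation, so V_0 = 33.9733

€33.97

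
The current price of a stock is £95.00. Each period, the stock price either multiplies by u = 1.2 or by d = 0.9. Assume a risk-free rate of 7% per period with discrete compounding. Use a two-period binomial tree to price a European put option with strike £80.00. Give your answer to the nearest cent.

£0.50

Risk-neutral probability p = (1 + 0.07 − 0.9)/(1.2 − 0.9) = 0.1700/0.3000 = 0.5667
Terminal stock prices: S_uu = 136.8, S_ud = 102.6, S_dd = 76.95
Terminal payoffs (K − S): max(-56.8, 0) = 0, max(-22.6, 0) = 0, max(3.05, 0) = 3.05
Node u (S = 114): V_u = 1/1.07·[0.5667·0.0000 + 0.4333·0.0000] = 0.0000
Node d (S = 85.5): V_d = 1/1.07·[0.5667·0.0000 + 0.4333·3.0500] = 1.2352
Node 0 (S = 95): V_0 = 1/1.07·[0.5667·0.0000 + 0.4333·1.2352] = 0.5002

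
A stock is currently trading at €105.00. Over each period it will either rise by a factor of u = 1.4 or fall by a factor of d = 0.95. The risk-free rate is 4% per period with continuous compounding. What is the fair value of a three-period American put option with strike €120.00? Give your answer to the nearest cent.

€15.53

Risk-neutral probability p = (e^0.04 − 0.95)/(1.4 − 0.95) = 0.0908/0.4500 = 0.2018
Terminal stock prices: S_uuu = 288.1, S_uud = 195.5, S_udd = 132.7, S_ddd = 90.02
Terminal payoffs (K − S): max(-168.1, 0) = 0, max(-75.51, 0) = 0, max(-12.67, 0) = 0, max(29.98, 0) = 29.98
Node uu (S = 205.8): continuation = e^(−0.04)·[0.2018·0.0000 + 0.7982·0.0000] = 0.0000; exercise value = 0.0000 ≤ continuation, so V_uu = 0.0000
Node ud (S = 139.7): continuation = e^(−0.04)·[0.2018·0.0000 + 0.7982·0.0000] = 0.0000; exercise value = 0.0000 ≤ continuation, so V_ud = 0.0000
Node dd (S = 94.76): continuation = e^(−0.04)·[0.2018·0.0000 + 0.7982·29.9756] = 22.9883; exercise value = 25.2375 > continuation, so V_dd = 25.2375 (exercise)
Node u (S = 147): continuation = e^(−0.04)·[0.2018·0.0000 + 0.7982·0.0000] = 0.0000; exercise value = 0.0000 ≤ continuation, so V_u = 0.0000
Node d (S = 99.75): continuation = e^(−0.04)·[0.2018·0.0000 + 0.7982·25.2375] = 19.3547; exercise value = 20.2500 > continuation, so V_d = 20.2500 (exercise)
Node 0 (S = 105): continuation = e^(−0.04)·[0.2018·0.0000 + 0.7982·20.2500] = 15.5297; exercise value = 15.0000 ≤ continuation, so V_0 = 15.5297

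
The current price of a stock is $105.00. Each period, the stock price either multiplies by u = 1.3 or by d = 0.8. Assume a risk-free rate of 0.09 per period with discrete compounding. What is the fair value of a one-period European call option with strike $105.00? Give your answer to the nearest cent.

$16.76

Risk-neutral probability p = (1 + 0.09 − 0.8)/(1.3 − 0.8) = 0.2900/0.5000 = 0.5800
Terminal stock prices: S_u = 136.5, S_d = 84
Terminal payoffs (S − K): max(31.5, 0) = 31.5, max(-21, 0) = 0
Node 0 (S = 105): V_0 = 1/1.09·[0.5800·31.5000 + 0.4200·0.0000] = 16.7615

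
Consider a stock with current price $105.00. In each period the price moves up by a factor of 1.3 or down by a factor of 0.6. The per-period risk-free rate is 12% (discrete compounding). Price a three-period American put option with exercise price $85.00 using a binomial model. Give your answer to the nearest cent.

$6.30

Risk-neutral probability p = (1 + 0.12 − 0.6)/(1.3 − 0.6) = 0.5200/0.7000 = 0.7429
Terminal stock prices: S_uuu = 230.7, S_uud = 106.5, S_udd = 49.14, S_ddd = 22.68
Terminal payoffs (K − S): max(-145.7, 0) = 0, max(-21.47, 0) = 0, max(35.86, 0) = 35.86, max(62.32, 0) = 62.32
Node uu (S = 177.5): continuation = 1/1.12·[0.7429·0.0000 + 0.2571·0.0000] = 0.0000; exercise value = 0.0000 ≤ continuation, so V_uu = 0.0000
Node ud (S = 81.9): continuation = 1/1.12·[0.7429·0.0000 + 0.2571·35.8600] = 8.2332; exercise value = 3.1000 ≤ continuation, so V_ud = 8.2332
Node dd (S = 37.8): continuation = 1/1.12·[0.7429·35.8600 + 0.2571·62.3200] = 38.0929; exercise value = 47.2000 > continuation, so V_dd = 47.2000 (exercise)
Node u (S = 136.5): continuation = 1/1.12·[0.7429·0.0000 + 0.2571·8.2332] = 1.8903; exercise value = 0.0000 ≤ continuation, so V_u = 1.8903
Node d (S = 63): continuation = 1/1.12·[0.7429·8.2332 + 0.2571·47.2000] = 16.2975; exercise value = 22.0000 > continuation, so V_d = 22.0000 (exercise)
Node 0 (S = 105): continuation = 1/1.12·[0.7429·1.8903 + 0.2571·22.0000] = 6.3048; exercise value = 0.0000 ≤ continuation, so V_0 = 6.3048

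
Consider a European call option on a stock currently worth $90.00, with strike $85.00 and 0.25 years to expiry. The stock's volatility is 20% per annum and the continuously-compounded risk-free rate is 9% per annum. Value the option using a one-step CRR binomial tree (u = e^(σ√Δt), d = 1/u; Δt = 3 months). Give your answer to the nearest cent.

CRR parameters: u = e^(σ√Δt) = e^(0.2·√0.25) = 1.1052, d = 1/u = 0.9048
Per-period rate: rΔt = 0.09·0.25 = 0.0225, so R = e^0.0225 = 1.0228
Risk-neutral probability p = (e^0.0225 − 0.9048)/(1.1052 − 0.9048) = 0.1179/0.2003 = 0.5886
Terminal stock prices: S_u = 99.47, S_d = 81.44
Terminal payoffs (S − K): max(14.47, 0) = 14.47, max(-3.565, 0) = 0
Node 0 (S = 90): V_0 = e^(−0.0225)·[0.5886·14.4654 + 0.4114·0.0000] = 8.3250

$8.32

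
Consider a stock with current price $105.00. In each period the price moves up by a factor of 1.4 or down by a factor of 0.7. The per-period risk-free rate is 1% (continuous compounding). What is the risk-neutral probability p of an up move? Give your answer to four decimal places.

p = 0.4429

Risk-neutral probability p = (e^0.01 − 0.7)/(1.4 − 0.7) = 0.3101/0.7000 = 0.4429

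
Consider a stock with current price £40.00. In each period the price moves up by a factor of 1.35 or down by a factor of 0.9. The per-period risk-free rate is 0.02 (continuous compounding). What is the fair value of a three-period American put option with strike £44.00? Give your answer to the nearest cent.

Risk-neutral probability p = (e^0.02 − 0.9)/(1.35 − 0.9) = 0.1202/0.4500 = 0.2671
Terminal stock prices: S_uuu = 98.42, S_uud = 65.61, S_udd = 43.74, S_ddd = 29.16
Terminal payoffs (K − S): max(-54.42, 0) = 0, max(-21.61, 0) = 0, max(0.26, 0) = 0.26, max(14.84, 0) = 14.84
Node uu (S = 72.9): continuation = e^(−0.02)·[0.2671·0.0000 + 0.7329·0.0000] = 0.0000; exercise value = 0.0000 ≤ continuation, so V_uu = 0.0000
Node ud (S = 48.6): continuation = e^(−0.02)·[0.2671·0.0000 + 0.7329·0.2600] = 0.1868; exercise value = 0.0000 ≤ continuation, so V_ud = 0.1868
Node dd (S = 32.4): continuation = e^(−0.02)·[0.2671·0.2600 + 0.7329·14.8400] = 10.7287; exercise value = 11.6000 > continuation, so V_dd = 11.6000 (exercise)
Node u (S = 54): continuation = e^(−0.02)·[0.2671·0.0000 + 0.7329·0.1868] = 0.1342; exercise value = 0.0000 ≤ continuation, so V_u = 0.1342
Node d (S = 36): continuation = e^(−0.02)·[0.2671·0.1868 + 0.7329·11.6000] = 8.3820; exercise value = 8.0000 ≤ continuation, so V_d = 8.3820
Node 0 (S = 40): continuation = e^(−0.02)·[0.2671·0.1342 + 0.7329·8.3820] = 6.0566; exercise value = 4.0000 ≤ continuation, so V_0 = 6.0566

£6.06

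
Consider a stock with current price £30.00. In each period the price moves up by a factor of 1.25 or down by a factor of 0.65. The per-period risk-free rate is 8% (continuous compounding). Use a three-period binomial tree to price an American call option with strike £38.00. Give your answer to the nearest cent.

Risk-neutral probability p = (e^0.08 − 0.65)/(1.25 − 0.65) = 0.4333/0.6000 = 0.7221
Terminal stock prices: S_uuu = 58.59, S_uud = 30.47, S_udd = 15.84, S_ddd = 8.239
Terminal payoffs (S − K): max(20.59, 0) = 20.59, max(-7.531, 0) = 0, max(-22.16, 0) = 0, max(-29.76, 0) = 0
Node uu (S = 46.88): continuation = e^(−0.08)·[0.7221·20.5938 + 0.2779·0.0000] = 13.7283; exercise value = 8.8750 ≤ continuation, so V_uu = 13.7283
Node ud (S = 24.38): continuation = e^(−0.08)·[0.7221·0.0000 + 0.2779·0.0000] = 0.0000; exercise value = 0.0000 ≤ continuation, so V_ud = 0.0000
Node dd (S = 12.68): continuation = e^(−0.08)·[0.7221·0.0000 + 0.2779·0.0000] = 0.0000; exercise value = 0.0000 ≤ continuation, so V_dd = 0.0000
Node u (S = 37.5): continuation = e^(−0.08)·[0.7221·13.7283 + 0.2779·0.0000] = 9.1516; exercise value = 0.0000 ≤ continuation, so V_u = 9.1516
Node d (S = 19.5): continuation = e^(−0.08)·[0.7221·0.0000 + 0.2779·0.0000] = 0.0000; exercise value = 0.0000 ≤ continuation, so V_d = 0.0000
Node 0 (S = 30): continuation = e^(−0.08)·[0.7221·9.1516 + 0.2779·0.0000] = 6.1007; exercise value = 0.0000 ≤ continuation, so V_0 = 6.1007

£6.10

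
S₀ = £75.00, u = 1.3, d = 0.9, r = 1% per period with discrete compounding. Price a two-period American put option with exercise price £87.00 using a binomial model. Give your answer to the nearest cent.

Risk-neutral probability p = (1 + 0.01 − 0.9)/(1.3 − 0.9) = 0.1100/0.4000 = 0.2750
Terminal stock prices: S_uu = 126.8, S_ud = 87.75, S_dd = 60.75
Terminal payoffs (K − S): max(-39.75, 0) = 0, max(-0.75, 0) = 0, max(26.25, 0) = 26.25
Node u (S = 97.5): continuation = 1/1.01·[0.2750·0.0000 + 0.7250·0.0000] = 0.0000; exercise value = 0.0000 ≤ continuation, so V_u = 0.0000
Node d (S = 67.5): continuation = 1/1.01·[0.2750·0.0000 + 0.7250·26.2500] = 18.8428; exercise value = 19.5000 > continuation, so V_d = 19.5000 (exercise)
Node 0 (S = 75): continuation = 1/1.01·[0.2750·0.0000 + 0.7250·19.5000] = 13.9975; exercise value = 12.0000 ≤ continuation, so V_0 = 13.9975

£14.00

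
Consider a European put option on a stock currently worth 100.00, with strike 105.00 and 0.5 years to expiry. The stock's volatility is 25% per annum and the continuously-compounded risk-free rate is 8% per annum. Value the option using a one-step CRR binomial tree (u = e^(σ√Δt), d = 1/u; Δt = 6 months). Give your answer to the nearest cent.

CRR parameters: u = e^(σ√Δt) = e^(0.25·√0.5) = 1.1934, d = 1/u = 0.8380
Per-period rate: rΔt = 0.08·0.5 = 0.04, so R = e^0.04 = 1.0408
Risk-neutral probability p = (e^0.04 − 0.8380)/(1.1934 − 0.8380) = 0.2028/0.3554 = 0.5708
Terminal stock prices: S_u = 119.3, S_d = 83.8
Terminal payoffs (K − S): max(-14.34, 0) = 0, max(21.2, 0) = 21.2
Node 0 (S = 100): V_0 = e^(−0.04)·[0.5708·0.0000 + 0.4292·21.2033] = 8.7446

8.74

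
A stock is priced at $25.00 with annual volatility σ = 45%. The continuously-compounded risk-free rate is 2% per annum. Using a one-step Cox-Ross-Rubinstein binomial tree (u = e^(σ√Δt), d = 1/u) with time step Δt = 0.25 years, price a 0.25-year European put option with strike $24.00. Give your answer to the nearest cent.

$2.19

CRR parameters: u = e^(σ√Δt) = e^(0.45·√0.25) = 1.2523, d = 1/u = 0.7985
Per-period rate: rΔt = 0.02·0.25 = 0.005, so R = e^0.005 = 1.0050
Risk-neutral probability p = (e^0.005 − 0.7985)/(1.2523 − 0.7985) = 0.2065/0.4538 = 0.4550
Terminal stock prices: S_u = 31.31, S_d = 19.96
Terminal payoffs (K − S): max(-7.308, 0) = 0, max(4.037, 0) = 4.037
Node 0 (S = 25): V_0 = e^(−0.005)·[0.4550·0.0000 + 0.5450·4.0371] = 2.1891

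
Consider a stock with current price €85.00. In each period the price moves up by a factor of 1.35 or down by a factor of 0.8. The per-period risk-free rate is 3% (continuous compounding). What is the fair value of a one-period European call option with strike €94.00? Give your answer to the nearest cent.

€8.44

Risk-neutral probability p = (e^0.03 − 0.8)/(1.35 − 0.8) = 0.2305/0.5500 = 0.4190
Terminal stock prices: S_u = 114.8, S_d = 68
Terminal payoffs (S − K): max(20.75, 0) = 20.75, max(-26, 0) = 0
Node 0 (S = 85): V_0 = e^(−0.03)·[0.4190·20.7500 + 0.5810·0.0000] = 8.4375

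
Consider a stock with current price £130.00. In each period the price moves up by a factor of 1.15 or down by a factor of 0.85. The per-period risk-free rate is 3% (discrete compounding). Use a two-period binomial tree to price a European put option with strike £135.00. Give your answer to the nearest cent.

£9.78

Risk-neutral probability p = (1 + 0.03 − 0.85)/(1.15 − 0.85) = 0.1800/0.3000 = 0.6000
Terminal stock prices: S_uu = 171.9, S_ud = 127.1, S_dd = 93.92
Terminal payoffs (K − S): max(-36.92, 0) = 0, max(7.925, 0) = 7.925, max(41.08, 0) = 41.08
Node u (S = 149.5): V_u = 1/1.03·[0.6000·0.0000 + 0.4000·7.9250] = 3.0777
Node d (S = 110.5): V_d = 1/1.03·[0.6000·7.9250 + 0.4000·41.0750] = 20.5680
Node 0 (S = 130): V_0 = 1/1.03·[0.6000·3.0777 + 0.4000·20.5680] = 9.7804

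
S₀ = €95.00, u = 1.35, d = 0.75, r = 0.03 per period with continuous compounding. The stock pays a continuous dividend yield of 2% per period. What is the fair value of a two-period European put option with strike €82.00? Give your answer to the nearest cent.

Per-period risk-free factor R = e^0.03 = 1.0305; dividend-adjusted growth = e^(0.03−0.02) = 1.0101.
Risk-neutral probability p = (1.0101 − 0.75)/(1.35 − 0.75) = 0.2601/0.6000 = 0.4334
Terminal stock prices: S_uu = 173.1, S_ud = 96.19, S_dd = 53.44
Terminal payoffs (K − S): max(-91.14, 0) = 0, max(-14.19, 0) = 0, max(28.56, 0) = 28.56
Node u (S = 128.2): V_u = e^(−0.03)·[0.4334·0.0000 + 0.5666·0.0000] = 0.0000
Node d (S = 71.25): V_d = e^(−0.03)·[0.4334·0.0000 + 0.5666·28.5625] = 15.7047
Node 0 (S = 95): V_0 = e^(−0.03)·[0.4334·0.0000 + 0.5666·15.7047] = 8.6351

€8.64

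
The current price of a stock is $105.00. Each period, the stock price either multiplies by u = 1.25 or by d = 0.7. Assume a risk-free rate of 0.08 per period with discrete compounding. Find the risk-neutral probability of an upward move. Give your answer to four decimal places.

Risk-neutral probability p = (1 + 0.08 − 0.7)/(1.25 − 0.7) = 0.3800/0.5500 = 0.6909

p = 0.6909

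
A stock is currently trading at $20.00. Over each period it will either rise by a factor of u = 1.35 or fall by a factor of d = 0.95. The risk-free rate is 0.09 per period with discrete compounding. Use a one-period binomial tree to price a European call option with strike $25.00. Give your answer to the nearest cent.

Risk-neutral probability p = (1 + 0.09 − 0.95)/(1.35 − 0.95) = 0.1400/0.4000 = 0.3500
Terminal stock prices: S_u = 27, S_d = 19
Terminal payoffs (S − K): max(2, 0) = 2, max(-6, 0) = 0
Node 0 (S = 20): V_0 = 1/1.09·[0.3500·2.0000 + 0.6500·0.0000] = 0.6422

$0.64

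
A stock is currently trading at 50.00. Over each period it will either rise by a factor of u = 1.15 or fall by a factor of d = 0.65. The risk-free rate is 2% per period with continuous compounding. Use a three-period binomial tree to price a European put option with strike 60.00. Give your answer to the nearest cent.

12.64

Risk-neutral probability p = (e^0.02 − 0.65)/(1.15 − 0.65) = 0.3702/0.5000 = 0.7404
Terminal stock prices: S_uuu = 76.04, S_uud = 42.98, S_udd = 24.29, S_ddd = 13.73
Terminal payoffs (K − S): max(-16.04, 0) = 0, max(17.02, 0) = 17.02, max(35.71, 0) = 35.71, max(46.27, 0) = 46.27
Node uu (S = 66.12): V_uu = e^(−0.02)·[0.7404·0.0000 + 0.2596·17.0188] = 4.3305
Node ud (S = 37.38): V_ud = e^(−0.02)·[0.7404·17.0188 + 0.2596·35.7062] = 21.4369
Node dd (S = 21.13): V_dd = e^(−0.02)·[0.7404·35.7062 + 0.2596·46.2687] = 37.6869
Node u (S = 57.5): V_u = e^(−0.02)·[0.7404·4.3305 + 0.2596·21.4369] = 8.5976
Node d (S = 32.5): V_d = e^(−0.02)·[0.7404·21.4369 + 0.2596·37.6869] = 25.1474
Node 0 (S = 50): V_0 = e^(−0.02)·[0.7404·8.5976 + 0.2596·25.1474] = 12.6386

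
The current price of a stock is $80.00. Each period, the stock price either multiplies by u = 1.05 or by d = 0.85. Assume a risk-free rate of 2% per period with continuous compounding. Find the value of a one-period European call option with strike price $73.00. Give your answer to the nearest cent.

Risk-neutral probability p = (e^0.02 − 0.85)/(1.05 − 0.85) = 0.1702/0.2000 = 0.8510
Terminal stock prices: S_u = 84, S_d = 68
Terminal payoffs (S − K): max(11, 0) = 11, max(-5, 0) = 0
Node 0 (S = 80): V_0 = e^(−0.02)·[0.8510·11.0000 + 0.1490·0.0000] = 9.1757

$9.18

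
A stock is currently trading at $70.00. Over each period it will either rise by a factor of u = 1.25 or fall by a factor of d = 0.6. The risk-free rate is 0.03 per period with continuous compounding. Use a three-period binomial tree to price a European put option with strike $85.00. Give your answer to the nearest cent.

$21.41

Risk-neutral probability p = (e^0.03 − 0.6)/(1.25 − 0.6) = 0.4305/0.6500 = 0.6622
Terminal stock prices: S_uuu = 136.7, S_uud = 65.62, S_udd = 31.5, S_ddd = 15.12
Terminal payoffs (K − S): max(-51.72, 0) = 0, max(19.38, 0) = 19.38, max(53.5, 0) = 53.5, max(69.88, 0) = 69.88
Node uu (S = 109.4): V_uu = e^(−0.03)·[0.6622·0.0000 + 0.3378·19.3750] = 6.3507
Node ud (S = 52.5): V_ud = e^(−0.03)·[0.6622·19.3750 + 0.3378·53.5000] = 29.9879
Node dd (S = 25.2): V_dd = e^(−0.03)·[0.6622·53.5000 + 0.3378·69.8800] = 57.2879
Node u (S = 87.5): V_u = e^(−0.03)·[0.6622·6.3507 + 0.3378·29.9879] = 13.9108
Node d (S = 42): V_d = e^(−0.03)·[0.6622·29.9879 + 0.3378·57.2879] = 38.0500
Node 0 (S = 70): V_0 = e^(−0.03)·[0.6622·13.9108 + 0.3378·38.0500] = 21.4120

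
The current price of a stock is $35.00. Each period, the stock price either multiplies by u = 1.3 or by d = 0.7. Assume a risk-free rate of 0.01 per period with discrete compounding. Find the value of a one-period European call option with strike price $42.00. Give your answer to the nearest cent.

$1.79

Risk-neutral probability p = (1 + 0.01 − 0.7)/(1.3 − 0.7) = 0.3100/0.6000 = 0.5167
Terminal stock prices: S_u = 45.5, S_d = 24.5
Terminal payoffs (S − K): max(3.5, 0) = 3.5, max(-17.5, 0) = 0
Node 0 (S = 35): V_0 = 1/1.01·[0.5167·3.5000 + 0.4833·0.0000] = 1.7904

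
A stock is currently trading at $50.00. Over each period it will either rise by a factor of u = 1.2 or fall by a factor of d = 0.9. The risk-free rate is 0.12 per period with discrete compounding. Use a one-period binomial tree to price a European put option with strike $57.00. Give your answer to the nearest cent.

Risk-neutral probability p = (1 + 0.12 − 0.9)/(1.2 − 0.9) = 0.2200/0.3000 = 0.7333
Terminal stock prices: S_u = 60, S_d = 45
Terminal payoffs (K − S): max(-3, 0) = 0, max(12, 0) = 12
Node 0 (S = 50): V_0 = 1/1.12·[0.7333·0.0000 + 0.2667·12.0000] = 2.8571

$2.86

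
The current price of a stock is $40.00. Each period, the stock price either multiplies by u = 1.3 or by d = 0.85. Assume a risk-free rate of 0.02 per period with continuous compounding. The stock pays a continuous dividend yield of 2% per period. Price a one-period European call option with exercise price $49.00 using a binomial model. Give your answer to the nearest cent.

Per-period risk-free factor R = e^0.02 = 1.0202; dividend-adjusted growth = e^(0.02−0.02) = 1.0000.
Risk-neutral probability p = (1.0000 − 0.85)/(1.3 − 0.85) = 0.1500/0.4500 = 0.3333
Terminal stock prices: S_u = 52, S_d = 34
Terminal payoffs (S − K): max(3, 0) = 3, max(-15, 0) = 0
Node 0 (S = 40): V_0 = e^(−0.02)·[0.3333·3.0000 + 0.6667·0.0000] = 0.9802

$0.98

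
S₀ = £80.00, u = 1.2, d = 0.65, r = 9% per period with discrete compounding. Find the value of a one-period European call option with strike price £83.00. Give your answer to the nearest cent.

Risk-neutral probability p = (1 + 0.09 − 0.65)/(1.2 − 0.65) = 0.4400/0.5500 = 0.8000
Terminal stock prices: S_u = 96, S_d = 52
Terminal payoffs (S − K): max(13, 0) = 13, max(-31, 0) = 0
Node 0 (S = 80): V_0 = 1/1.09·[0.8000·13.0000 + 0.2000·0.0000] = 9.5413

£9.54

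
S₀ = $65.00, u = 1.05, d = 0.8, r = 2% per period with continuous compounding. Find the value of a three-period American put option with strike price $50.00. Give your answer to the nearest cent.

$0.26

Risk-neutral probability p = (e^0.02 − 0.8)/(1.05 − 0.8) = 0.2202/0.2500 = 0.8808
Terminal stock prices: S_uuu = 75.25, S_uud = 57.33, S_udd = 43.68, S_ddd = 33.28
Terminal payoffs (K − S): max(-25.25, 0) = 0, max(-7.33, 0) = 0, max(6.32, 0) = 6.32, max(16.72, 0) = 16.72
Node uu (S = 71.66): continuation = e^(−0.02)·[0.8808·0.0000 + 0.1192·0.0000] = 0.0000; exercise value = 0.0000 ≤ continuation, so V_uu = 0.0000
Node ud (S = 54.6): continuation = e^(−0.02)·[0.8808·0.0000 + 0.1192·6.3200] = 0.7384; exercise value = 0.0000 ≤ continuation, so V_ud = 0.7384
Node dd (S = 41.6): continuation = e^(−0.02)·[0.8808·6.3200 + 0.1192·16.7200] = 7.4099; exercise value = 8.4000 > continuation, so V_dd = 8.4000 (exercise)
Node u (S = 68.25): continuation = e^(−0.02)·[0.8808·0.0000 + 0.1192·0.7384] = 0.0863; exercise value = 0.0000 ≤ continuation, so V_u = 0.0863
Node d (S = 52): continuation = e^(−0.02)·[0.8808·0.7384 + 0.1192·8.4000] = 1.6189; exercise value = 0.0000 ≤ continuation, so V_d = 1.6189
Node 0 (S = 65): continuation = e^(−0.02)·[0.8808·0.0863 + 0.1192·1.6189] = 0.2636; exercise value = 0.0000 ≤ continuation, so V_0 = 0.2636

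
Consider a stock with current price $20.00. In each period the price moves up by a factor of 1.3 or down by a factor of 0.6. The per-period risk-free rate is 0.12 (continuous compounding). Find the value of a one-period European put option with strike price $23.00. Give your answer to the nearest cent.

$2.40

Risk-neutral probability p = (e^0.12 − 0.6)/(1.3 − 0.6) = 0.5275/0.7000 = 0.7536
Terminal stock prices: S_u = 26, S_d = 12
Terminal payoffs (K − S): max(-3, 0) = 0, max(11, 0) = 11
Node 0 (S = 20): V_0 = e^(−0.12)·[0.7536·0.0000 + 0.2464·11.0000] = 2.4042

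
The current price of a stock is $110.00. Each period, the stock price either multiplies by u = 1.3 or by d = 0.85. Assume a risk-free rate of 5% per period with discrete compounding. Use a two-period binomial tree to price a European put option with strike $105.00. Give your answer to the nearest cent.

$7.15

Risk-neutral probability p = (1 + 0.05 − 0.85)/(1.3 − 0.85) = 0.2000/0.4500 = 0.4444
Terminal stock prices: S_uu = 185.9, S_ud = 121.5, S_dd = 79.47
Terminal payoffs (K − S): max(-80.9, 0) = 0, max(-16.55, 0) = 0, max(25.53, 0) = 25.53
Node u (S = 143): V_u = 1/1.05·[0.4444·0.0000 + 0.5556·0.0000] = 0.0000
Node d (S = 93.5): V_d = 1/1.05·[0.4444·0.0000 + 0.5556·25.5250] = 13.5053
Node 0 (S = 110): V_0 = 1/1.05·[0.4444·0.0000 + 0.5556·13.5053] = 7.1457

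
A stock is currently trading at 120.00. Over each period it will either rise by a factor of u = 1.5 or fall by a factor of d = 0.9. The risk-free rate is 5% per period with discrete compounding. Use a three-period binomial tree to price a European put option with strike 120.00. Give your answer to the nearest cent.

11.85

Risk-neutral probability p = (1 + 0.05 − 0.9)/(1.5 − 0.9) = 0.1500/0.6000 = 0.2500
Terminal stock prices: S_uuu = 405, S_uud = 243, S_udd = 145.8, S_ddd = 87.48
Terminal payoffs (K − S): max(-285, 0) = 0, max(-123, 0) = 0, max(-25.8, 0) = 0, max(32.52, 0) = 32.52
Node uu (S = 270): V_uu = 1/1.05·[0.2500·0.0000 + 0.7500·0.0000] = 0.0000
Node ud (S = 162): V_ud = 1/1.05·[0.2500·0.0000 + 0.7500·0.0000] = 0.0000
Node dd (S = 97.2): V_dd = 1/1.05·[0.2500·0.0000 + 0.7500·32.5200] = 23.2286
Node u (S = 180): V_u = 1/1.05·[0.2500·0.0000 + 0.7500·0.0000] = 0.0000
Node d (S = 108): V_d = 1/1.05·[0.2500·0.0000 + 0.7500·23.2286] = 16.5918
Node 0 (S = 120): V_0 = 1/1.05·[0.2500·0.0000 + 0.7500·16.5918] = 11.8513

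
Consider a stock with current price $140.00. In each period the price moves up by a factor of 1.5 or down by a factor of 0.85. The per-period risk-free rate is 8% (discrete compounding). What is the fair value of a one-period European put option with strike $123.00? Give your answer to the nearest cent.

Risk-neutral probability p = (1 + 0.08 − 0.85)/(1.5 − 0.85) = 0.2300/0.6500 = 0.3538
Terminal stock prices: S_u = 210, S_d = 119
Terminal payoffs (K − S): max(-87, 0) = 0, max(4, 0) = 4
Node 0 (S = 140): V_0 = 1/1.08·[0.3538·0.0000 + 0.6462·4.0000] = 2.3932

$2.39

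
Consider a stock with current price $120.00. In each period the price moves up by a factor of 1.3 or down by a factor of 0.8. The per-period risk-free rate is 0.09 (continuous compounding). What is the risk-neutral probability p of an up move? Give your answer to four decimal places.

p = 0.5883

Risk-neutral probability p = (e^0.09 − 0.8)/(1.3 − 0.8) = 0.2942/0.5000 = 0.5883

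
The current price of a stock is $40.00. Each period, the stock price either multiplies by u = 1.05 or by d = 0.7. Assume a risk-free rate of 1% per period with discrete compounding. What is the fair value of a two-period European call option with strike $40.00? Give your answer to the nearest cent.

$3.15

Risk-neutral probability p = (1 + 0.01 − 0.7)/(1.05 − 0.7) = 0.3100/0.3500 = 0.8857
Terminal stock prices: S_uu = 44.1, S_ud = 29.4, S_dd = 19.6
Terminal payoffs (S − K): max(4.1, 0) = 4.1, max(-10.6, 0) = 0, max(-20.4, 0) = 0
Node u (S = 42): V_u = 1/1.01·[0.8857·4.1000 + 0.1143·0.0000] = 3.5955
Node d (S = 28): V_d = 1/1.01·[0.8857·0.0000 + 0.1143·0.0000] = 0.0000
Node 0 (S = 40): V_0 = 1/1.01·[0.8857·3.5955 + 0.1143·0.0000] = 3.1530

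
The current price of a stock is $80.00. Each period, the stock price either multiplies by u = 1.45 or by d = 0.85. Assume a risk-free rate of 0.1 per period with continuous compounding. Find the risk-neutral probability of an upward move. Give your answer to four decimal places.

Risk-neutral probability p = (e^0.1 − 0.85)/(1.45 − 0.85) = 0.2552/0.6000 = 0.4253

p = 0.4253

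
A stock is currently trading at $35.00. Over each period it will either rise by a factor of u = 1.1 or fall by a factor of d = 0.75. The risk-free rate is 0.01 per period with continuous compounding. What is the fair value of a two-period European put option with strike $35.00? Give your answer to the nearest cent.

Risk-neutral probability p = (e^0.01 − 0.75)/(1.1 − 0.75) = 0.2601/0.3500 = 0.7430
Terminal stock prices: S_uu = 42.35, S_ud = 28.88, S_dd = 19.69
Terminal payoffs (K − S): max(-7.35, 0) = 0, max(6.125, 0) = 6.125, max(15.31, 0) = 15.31
Node u (S = 38.5): V_u = e^(−0.01)·[0.7430·0.0000 + 0.2570·6.1250] = 1.5585
Node d (S = 26.25): V_d = e^(−0.01)·[0.7430·6.1250 + 0.2570·15.3125] = 8.4017
Node 0 (S = 35): V_0 = e^(−0.01)·[0.7430·1.5585 + 0.2570·8.4017] = 3.2842

$3.28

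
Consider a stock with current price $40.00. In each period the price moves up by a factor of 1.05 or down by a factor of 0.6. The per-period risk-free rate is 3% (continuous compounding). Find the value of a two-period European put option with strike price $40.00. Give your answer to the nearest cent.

$1.20

Risk-neutral probability p = (e^0.03 − 0.6)/(1.05 − 0.6) = 0.4305/0.4500 = 0.9566
Terminal stock prices: S_uu = 44.1, S_ud = 25.2, S_dd = 14.4
Terminal payoffs (K − S): max(-4.1, 0) = 0, max(14.8, 0) = 14.8, max(25.6, 0) = 25.6
Node u (S = 42): V_u = e^(−0.03)·[0.9566·0.0000 + 0.0434·14.8000] = 0.6238
Node d (S = 24): V_d = e^(−0.03)·[0.9566·14.8000 + 0.0434·25.6000] = 14.8178
Node 0 (S = 40): V_0 = e^(−0.03)·[0.9566·0.6238 + 0.0434·14.8178] = 1.2037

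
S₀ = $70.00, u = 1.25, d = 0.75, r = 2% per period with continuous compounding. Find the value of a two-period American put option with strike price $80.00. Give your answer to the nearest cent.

$15.82

Risk-neutral probability p = (e^0.02 − 0.75)/(1.25 − 0.75) = 0.2702/0.5000 = 0.5404
Terminal stock prices: S_uu = 109.4, S_ud = 65.62, S_dd = 39.38
Terminal payoffs (K − S): max(-29.38, 0) = 0, max(14.38, 0) = 14.38, max(40.62, 0) = 40.62
Node u (S = 87.5): continuation = e^(−0.02)·[0.5404·0.0000 + 0.4596·14.3750] = 6.4759; exercise value = 0.0000 ≤ continuation, so V_u = 6.4759
Node d (S = 52.5): continuation = e^(−0.02)·[0.5404·14.3750 + 0.4596·40.6250] = 25.9159; exercise value = 27.5000 > continuation, so V_d = 27.5000 (exercise)
Node 0 (S = 70): continuation = e^(−0.02)·[0.5404·6.4759 + 0.4596·27.5000] = 15.8190; exercise value = 10.0000 ≤ continuation, so V_0 = 15.8190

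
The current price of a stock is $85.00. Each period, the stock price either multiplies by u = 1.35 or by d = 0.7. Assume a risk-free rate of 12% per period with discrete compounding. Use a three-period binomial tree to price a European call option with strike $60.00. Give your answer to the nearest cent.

$43.92

Risk-neutral probability p = (1 + 0.12 − 0.7)/(1.35 − 0.7) = 0.4200/0.6500 = 0.6462
Terminal stock prices: S_uuu = 209.1, S_uud = 108.4, S_udd = 56.23, S_ddd = 29.15
Terminal payoffs (S − K): max(149.1, 0) = 149.1, max(48.44, 0) = 48.44, max(-3.773, 0) = 0, max(-30.85, 0) = 0
Node uu (S = 154.9): V_uu = 1/1.12·[0.6462·149.1319 + 0.3538·48.4388] = 101.3411
Node ud (S = 80.33): V_ud = 1/1.12·[0.6462·48.4388 + 0.3538·0.0000] = 27.9454
Node dd (S = 41.65): V_dd = 1/1.12·[0.6462·0.0000 + 0.3538·0.0000] = 0.0000
Node u (S = 114.8): V_u = 1/1.12·[0.6462·101.3411 + 0.3538·27.9454] = 67.2949
Node d (S = 59.5): V_d = 1/1.12·[0.6462·27.9454 + 0.3538·0.0000] = 16.1224
Node 0 (S = 85): V_0 = 1/1.12·[0.6462·67.2949 + 0.3538·16.1224] = 43.9176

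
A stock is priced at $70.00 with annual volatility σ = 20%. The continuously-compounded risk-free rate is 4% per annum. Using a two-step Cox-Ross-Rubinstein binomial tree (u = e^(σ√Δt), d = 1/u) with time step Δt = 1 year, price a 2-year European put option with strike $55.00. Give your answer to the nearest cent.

CRR parameters: u = e^(σ√Δt) = e^(0.2·√1) = 1.2214, d = 1/u = 0.8187
Per-period rate: rΔt = 0.04·1 = 0.04, so R = e^0.04 = 1.0408
Risk-neutral probability p = (e^0.04 − 0.8187)/(1.2214 − 0.8187) = 0.2221/0.4027 = 0.5515
Terminal stock prices: S_uu = 104.4, S_ud = 70, S_dd = 46.92
Terminal payoffs (K − S): max(-49.43, 0) = 0, max(-15, 0) = 0, max(8.078, 0) = 8.078
Node u (S = 85.5): V_u = e^(−0.04)·[0.5515·0.0000 + 0.4485·0.0000] = 0.0000
Node d (S = 57.31): V_d = e^(−0.04)·[0.5515·0.0000 + 0.4485·8.0776] = 3.4806
Node 0 (S = 70): V_0 = e^(−0.04)·[0.5515·0.0000 + 0.4485·3.4806] = 1.4998

$1.50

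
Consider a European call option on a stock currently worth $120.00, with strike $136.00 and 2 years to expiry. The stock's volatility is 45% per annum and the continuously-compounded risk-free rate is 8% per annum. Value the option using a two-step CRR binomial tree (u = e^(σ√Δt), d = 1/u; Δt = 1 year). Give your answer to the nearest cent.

$31.10

CRR parameters: u = e^(σ√Δt) = e^(0.45·√1) = 1.5683, d = 1/u = 0.6376
Per-period rate: rΔt = 0.08·1 = 0.08, so R = e^0.08 = 1.0833
Risk-neutral probability p = (e^0.08 − 0.6376)/(1.5683 − 0.6376) = 0.4457/0.9307 = 0.4789
Terminal stock prices: S_uu = 295.2, S_ud = 120, S_dd = 48.79
Terminal payoffs (S − K): max(159.2, 0) = 159.2, max(-16, 0) = 0, max(-87.21, 0) = 0
Node u (S = 188.2): V_u = e^(−0.08)·[0.4789·159.1524 + 0.5211·0.0000] = 70.3509
Node d (S = 76.52): V_d = e^(−0.08)·[0.4789·0.0000 + 0.5211·0.0000] = 0.0000
Node 0 (S = 120): V_0 = e^(−0.08)·[0.4789·70.3509 + 0.5211·0.0000] = 31.0976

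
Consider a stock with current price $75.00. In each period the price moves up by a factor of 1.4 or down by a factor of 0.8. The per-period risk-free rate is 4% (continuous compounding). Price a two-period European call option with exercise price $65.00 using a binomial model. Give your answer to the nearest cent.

$20.62

Risk-neutral probability p = (e^0.04 − 0.8)/(1.4 − 0.8) = 0.2408/0.6000 = 0.4014
Terminal stock prices: S_uu = 147, S_ud = 84, S_dd = 48
Terminal payoffs (S − K): max(82, 0) = 82, max(19, 0) = 19, max(-17, 0) = 0
Node u (S = 105): V_u = e^(−0.04)·[0.4014·82.0000 + 0.5986·19.0000] = 42.5487
Node d (S = 60): V_d = e^(−0.04)·[0.4014·19.0000 + 0.5986·0.0000] = 7.3267
Node 0 (S = 75): V_0 = e^(−0.04)·[0.4014·42.5487 + 0.5986·7.3267] = 20.6215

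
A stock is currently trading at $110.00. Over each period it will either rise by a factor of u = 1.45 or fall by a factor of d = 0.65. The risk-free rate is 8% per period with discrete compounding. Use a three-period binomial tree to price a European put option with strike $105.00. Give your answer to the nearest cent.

Risk-neutral probability p = (1 + 0.08 − 0.65)/(1.45 − 0.65) = 0.4300/0.8000 = 0.5375
Terminal stock prices: S_uuu = 335.3, S_uud = 150.3, S_udd = 67.39, S_ddd = 30.21
Terminal payoffs (K − S): max(-230.3, 0) = 0, max(-45.33, 0) = 0, max(37.61, 0) = 37.61, max(74.79, 0) = 74.79
Node uu (S = 231.3): V_uu = 1/1.08·[0.5375·0.0000 + 0.4625·0.0000] = 0.0000
Node ud (S = 103.7): V_ud = 1/1.08·[0.5375·0.0000 + 0.4625·37.6112] = 16.1067
Node dd (S = 46.48): V_dd = 1/1.08·[0.5375·37.6112 + 0.4625·74.7912] = 50.7472
Node u (S = 159.5): V_u = 1/1.08·[0.5375·0.0000 + 0.4625·16.1067] = 6.8975
Node d (S = 71.5): V_d = 1/1.08·[0.5375·16.1067 + 0.4625·50.7472] = 29.7481
Node 0 (S = 110): V_0 = 1/1.08·[0.5375·6.8975 + 0.4625·29.7481] = 16.1721

$16.17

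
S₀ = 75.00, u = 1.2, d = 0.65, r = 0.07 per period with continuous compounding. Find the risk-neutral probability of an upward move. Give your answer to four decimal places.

p = 0.7682

Risk-neutral probability p = (e^0.07 − 0.65)/(1.2 − 0.65) = 0.4225/0.5500 = 0.7682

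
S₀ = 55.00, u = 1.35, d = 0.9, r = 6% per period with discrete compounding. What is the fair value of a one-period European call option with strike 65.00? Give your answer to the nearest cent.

Risk-neutral probability p = (1 + 0.06 − 0.9)/(1.35 − 0.9) = 0.1600/0.4500 = 0.3556
Terminal stock prices: S_u = 74.25, S_d = 49.5
Terminal payoffs (S − K): max(9.25, 0) = 9.25, max(-15.5, 0) = 0
Node 0 (S = 55): V_0 = 1/1.06·[0.3556·9.2500 + 0.6444·0.0000] = 3.1027

3.10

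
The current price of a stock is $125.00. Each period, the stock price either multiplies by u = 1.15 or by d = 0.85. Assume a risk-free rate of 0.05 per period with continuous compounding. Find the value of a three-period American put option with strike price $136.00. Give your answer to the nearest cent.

Risk-neutral probability p = (e^0.05 − 0.85)/(1.15 − 0.85) = 0.2013/0.3000 = 0.6709
Terminal stock prices: S_uuu = 190.1, S_uud = 140.5, S_udd = 103.9, S_ddd = 76.77
Terminal payoffs (K − S): max(-54.11, 0) = 0, max(-4.516, 0) = 0, max(32.14, 0) = 32.14, max(59.23, 0) = 59.23
Node uu (S = 165.3): continuation = e^(−0.05)·[0.6709·0.0000 + 0.3291·0.0000] = 0.0000; exercise value = 0.0000 ≤ continuation, so V_uu = 0.0000
Node ud (S = 122.2): continuation = e^(−0.05)·[0.6709·0.0000 + 0.3291·32.1406] = 10.0615; exercise value = 13.8125 > continuation, so V_ud = 13.8125 (exercise)
Node dd (S = 90.31): continuation = e^(−0.05)·[0.6709·32.1406 + 0.3291·59.2344] = 39.0547; exercise value = 45.6875 > continuation, so V_dd = 45.6875 (exercise)
Node u (S = 143.8): continuation = e^(−0.05)·[0.6709·0.0000 + 0.3291·13.8125] = 4.3239; exercise value = 0.0000 ≤ continuation, so V_u = 4.3239
Node d (S = 106.2): continuation = e^(−0.05)·[0.6709·13.8125 + 0.3291·45.6875] = 23.1172; exercise value = 29.7500 > continuation, so V_d = 29.7500 (exercise)
Node 0 (S = 125): continuation = e^(−0.05)·[0.6709·4.3239 + 0.3291·29.7500] = 12.0726; exercise value = 11.0000 ≤ continuation, so V_0 = 12.0726

$12.07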